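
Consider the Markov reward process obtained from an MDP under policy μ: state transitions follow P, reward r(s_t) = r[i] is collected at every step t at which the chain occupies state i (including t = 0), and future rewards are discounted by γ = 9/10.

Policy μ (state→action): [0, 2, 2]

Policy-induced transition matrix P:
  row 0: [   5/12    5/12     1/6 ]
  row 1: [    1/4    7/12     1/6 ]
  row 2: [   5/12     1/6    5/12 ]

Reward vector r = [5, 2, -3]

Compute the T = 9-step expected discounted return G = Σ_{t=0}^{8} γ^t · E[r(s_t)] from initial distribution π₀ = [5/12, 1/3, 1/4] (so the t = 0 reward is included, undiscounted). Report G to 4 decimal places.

G = 11.8698

t=0: π = [0.4167, 0.3333, 0.2500], E[r] = 2.0000, γ^t·E[r] = 2.000000, running G = 2.000000
t=1: π = [0.3611, 0.4097, 0.2292], E[r] = 1.9375, γ^t·E[r] = 1.743750, running G = 3.743750
t=2: π = [0.3484, 0.4277, 0.2240], E[r] = 1.9253, γ^t·E[r] = 1.559531, running G = 5.303281
t=3: π = [0.3454, 0.4320, 0.2227], E[r] = 1.9229, γ^t·E[r] = 1.401785, running G = 6.705066
t=4: π = [0.3447, 0.4330, 0.2223], E[r] = 1.9224, γ^t·E[r] = 1.261267, running G = 7.966333
t=5: π = [0.3445, 0.4332, 0.2222], E[r] = 1.9223, γ^t·E[r] = 1.135073, running G = 9.101406
t=6: π = [0.3445, 0.4333, 0.2222], E[r] = 1.9222, γ^t·E[r] = 1.021552, running G = 10.122958
t=7: π = [0.3444, 0.4333, 0.2222], E[r] = 1.9222, γ^t·E[r] = 0.919394, running G = 11.042351
t=8: π = [0.3444, 0.4333, 0.2222], E[r] = 1.9222, γ^t·E[r] = 0.827454, running G = 11.869805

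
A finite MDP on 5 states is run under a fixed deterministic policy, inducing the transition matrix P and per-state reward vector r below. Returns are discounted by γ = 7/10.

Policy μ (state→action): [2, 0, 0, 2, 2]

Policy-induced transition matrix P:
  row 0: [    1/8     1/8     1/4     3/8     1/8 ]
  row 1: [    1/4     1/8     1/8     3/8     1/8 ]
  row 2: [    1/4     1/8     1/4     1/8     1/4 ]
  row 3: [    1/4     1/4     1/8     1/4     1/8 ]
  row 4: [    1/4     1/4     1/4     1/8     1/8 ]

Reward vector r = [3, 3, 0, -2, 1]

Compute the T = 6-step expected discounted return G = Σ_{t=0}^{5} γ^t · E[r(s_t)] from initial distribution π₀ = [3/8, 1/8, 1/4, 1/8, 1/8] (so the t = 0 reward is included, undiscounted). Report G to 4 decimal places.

G = 2.9131

t=0: π = [0.3750, 0.1250, 0.2500, 0.1250, 0.1250], E[r] = 1.3750, γ^t·E[r] = 1.375000, running G = 1.375000
t=1: π = [0.2031, 0.1563, 0.2188, 0.2656, 0.1563], E[r] = 0.7031, γ^t·E[r] = 0.492188, running G = 1.867188
t=2: π = [0.2246, 0.1777, 0.1973, 0.2480, 0.1523], E[r] = 0.8633, γ^t·E[r] = 0.423008, running G = 2.290195
t=3: π = [0.2219, 0.1750, 0.1968, 0.2566, 0.1497], E[r] = 0.8274, γ^t·E[r] = 0.283796, running G = 2.573991
t=4: π = [0.2223, 0.1758, 0.1960, 0.2563, 0.1496], E[r] = 0.8311, γ^t·E[r] = 0.199544, running G = 2.773535
t=5: π = [0.2222, 0.1757, 0.1960, 0.2565, 0.1495], E[r] = 0.8303, γ^t·E[r] = 0.139545, running G = 2.913079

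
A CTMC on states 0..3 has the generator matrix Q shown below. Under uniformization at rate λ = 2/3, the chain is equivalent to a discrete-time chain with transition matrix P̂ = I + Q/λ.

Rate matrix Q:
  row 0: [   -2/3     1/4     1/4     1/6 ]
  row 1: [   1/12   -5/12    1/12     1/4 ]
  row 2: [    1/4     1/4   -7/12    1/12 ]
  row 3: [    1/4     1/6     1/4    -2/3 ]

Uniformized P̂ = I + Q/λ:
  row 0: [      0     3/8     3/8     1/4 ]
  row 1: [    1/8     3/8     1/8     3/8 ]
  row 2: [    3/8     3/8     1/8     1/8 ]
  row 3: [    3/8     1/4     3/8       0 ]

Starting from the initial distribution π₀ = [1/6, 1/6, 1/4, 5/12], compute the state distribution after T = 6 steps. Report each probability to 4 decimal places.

t=0: π = [0.1667, 0.1667, 0.2500, 0.4167]
t=1: π = [0.2708, 0.3229, 0.2708, 0.1354]
t=2: π = [0.1927, 0.3581, 0.2266, 0.2227]
t=3: π = [0.2132, 0.3472, 0.2288, 0.2108]
t=4: π = [0.2083, 0.3487, 0.2310, 0.2121]
t=5: π = [0.2097, 0.3485, 0.2301, 0.2117]
t=6: π = [0.2092, 0.3485, 0.2304, 0.2119]

π = [0.2092, 0.3485, 0.2304, 0.2119]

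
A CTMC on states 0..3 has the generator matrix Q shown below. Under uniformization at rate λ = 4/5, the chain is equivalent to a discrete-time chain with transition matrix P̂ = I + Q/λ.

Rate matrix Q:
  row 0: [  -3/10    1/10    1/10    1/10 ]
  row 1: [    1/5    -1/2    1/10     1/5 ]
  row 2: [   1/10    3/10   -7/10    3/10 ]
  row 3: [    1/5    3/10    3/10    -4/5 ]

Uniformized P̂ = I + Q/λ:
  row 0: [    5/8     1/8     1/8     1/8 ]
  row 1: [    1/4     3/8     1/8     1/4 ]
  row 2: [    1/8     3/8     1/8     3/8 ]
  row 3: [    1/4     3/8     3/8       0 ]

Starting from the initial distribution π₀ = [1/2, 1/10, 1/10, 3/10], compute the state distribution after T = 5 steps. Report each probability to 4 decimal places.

π = [0.3673, 0.2828, 0.1703, 0.1796]

t=0: π = [0.5000, 0.1000, 0.1000, 0.3000]
t=1: π = [0.4250, 0.2500, 0.2000, 0.1250]
t=2: π = [0.3844, 0.2688, 0.1563, 0.1906]
t=3: π = [0.3746, 0.2789, 0.1727, 0.1738]
t=4: π = [0.3689, 0.2813, 0.1685, 0.1813]
t=5: π = [0.3673, 0.2828, 0.1703, 0.1796]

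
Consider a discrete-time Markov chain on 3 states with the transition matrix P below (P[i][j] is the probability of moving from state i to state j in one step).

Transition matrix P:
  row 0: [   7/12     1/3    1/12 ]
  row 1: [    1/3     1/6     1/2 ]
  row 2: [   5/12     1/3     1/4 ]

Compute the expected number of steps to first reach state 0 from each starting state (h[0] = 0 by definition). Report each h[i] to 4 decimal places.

h = [0.0000, 2.7273, 2.5455]

First-step conditioning: h[0] = 0; for i ≠ 0, h[i] = 1 + Σ_k P[i][k]·h[k].
  h[1] = 1 + 1/6·h[1] + 1/2·h[2]
  h[2] = 1 + 1/3·h[1] + 1/4·h[2]
Solving the 2×2 linear system over states ≠ 0 gives exactly h = [0, 30/11, 28/11] (h[0] = 0 is the target).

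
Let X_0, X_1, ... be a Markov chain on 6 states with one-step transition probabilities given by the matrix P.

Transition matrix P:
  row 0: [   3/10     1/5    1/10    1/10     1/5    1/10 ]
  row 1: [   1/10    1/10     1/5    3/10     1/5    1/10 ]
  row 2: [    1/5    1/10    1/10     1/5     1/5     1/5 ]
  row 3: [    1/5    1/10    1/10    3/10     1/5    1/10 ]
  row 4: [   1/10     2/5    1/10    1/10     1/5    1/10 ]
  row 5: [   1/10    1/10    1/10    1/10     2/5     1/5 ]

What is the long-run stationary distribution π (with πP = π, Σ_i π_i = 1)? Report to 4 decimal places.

π = [0.1630, 0.1838, 0.1184, 0.1857, 0.2249, 0.1243]

Balance equations π_j = Σ_i π_i·P[i][j]:
  π_0 = 3/10·π_0 + 1/10·π_1 + 1/5·π_2 + 1/5·π_3 + 1/10·π_4 + 1/10·π_5
  π_1 = 1/5·π_0 + 1/10·π_1 + 1/10·π_2 + 1/10·π_3 + 2/5·π_4 + 1/10·π_5
  π_2 = 1/10·π_0 + 1/5·π_1 + 1/10·π_2 + 1/10·π_3 + 1/10·π_4 + 1/10·π_5
  π_3 = 1/10·π_0 + 3/10·π_1 + 1/5·π_2 + 3/10·π_3 + 1/10·π_4 + 1/10·π_5
  π_4 = 1/5·π_0 + 1/5·π_1 + 1/5·π_2 + 1/5·π_3 + 1/5·π_4 + 2/5·π_5
  normalize: π_0 + π_1 + π_2 + π_3 + π_4 + π_5 = 1
Solving the linear system gives exactly π = [2224/13643, 2507/13643, 1615/13643, 362/1949, 9203/40929, 5086/40929].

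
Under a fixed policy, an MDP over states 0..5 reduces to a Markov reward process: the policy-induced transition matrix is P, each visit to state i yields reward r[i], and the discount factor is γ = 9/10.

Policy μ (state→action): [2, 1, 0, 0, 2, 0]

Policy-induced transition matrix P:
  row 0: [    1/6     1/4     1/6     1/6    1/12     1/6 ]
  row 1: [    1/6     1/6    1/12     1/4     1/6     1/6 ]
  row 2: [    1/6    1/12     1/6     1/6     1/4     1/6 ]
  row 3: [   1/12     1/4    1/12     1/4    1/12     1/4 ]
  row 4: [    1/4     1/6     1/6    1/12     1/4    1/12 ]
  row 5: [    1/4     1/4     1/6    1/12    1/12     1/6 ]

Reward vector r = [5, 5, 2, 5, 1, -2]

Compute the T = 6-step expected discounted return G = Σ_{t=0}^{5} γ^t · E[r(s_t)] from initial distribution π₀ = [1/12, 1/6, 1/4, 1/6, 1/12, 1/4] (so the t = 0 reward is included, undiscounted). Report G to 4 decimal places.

G = 12.5130

t=0: π = [0.0833, 0.1667, 0.2500, 0.1667, 0.0833, 0.2500], E[r] = 2.1667, γ^t·E[r] = 2.166667, running G = 2.166667
t=1: π = [0.1806, 0.1875, 0.1389, 0.1667, 0.1528, 0.1736], E[r] = 2.7569, γ^t·E[r] = 2.481250, running G = 4.647917
t=2: π = [0.1800, 0.1985, 0.1372, 0.1690, 0.1476, 0.1678], E[r] = 2.8235, γ^t·E[r] = 2.287031, running G = 6.934948
t=3: π = [0.1789, 0.1983, 0.1360, 0.1710, 0.1473, 0.1685], E[r] = 2.8234, γ^t·E[r] = 2.058258, running G = 8.993206
t=4: π = [0.1787, 0.1985, 0.1359, 0.1711, 0.1471, 0.1686], E[r] = 2.8235, γ^t·E[r] = 1.852498, running G = 10.845704
t=5: π = [0.1787, 0.1986, 0.1359, 0.1712, 0.1470, 0.1687], E[r] = 2.8236, γ^t·E[r] = 1.667286, running G = 12.512989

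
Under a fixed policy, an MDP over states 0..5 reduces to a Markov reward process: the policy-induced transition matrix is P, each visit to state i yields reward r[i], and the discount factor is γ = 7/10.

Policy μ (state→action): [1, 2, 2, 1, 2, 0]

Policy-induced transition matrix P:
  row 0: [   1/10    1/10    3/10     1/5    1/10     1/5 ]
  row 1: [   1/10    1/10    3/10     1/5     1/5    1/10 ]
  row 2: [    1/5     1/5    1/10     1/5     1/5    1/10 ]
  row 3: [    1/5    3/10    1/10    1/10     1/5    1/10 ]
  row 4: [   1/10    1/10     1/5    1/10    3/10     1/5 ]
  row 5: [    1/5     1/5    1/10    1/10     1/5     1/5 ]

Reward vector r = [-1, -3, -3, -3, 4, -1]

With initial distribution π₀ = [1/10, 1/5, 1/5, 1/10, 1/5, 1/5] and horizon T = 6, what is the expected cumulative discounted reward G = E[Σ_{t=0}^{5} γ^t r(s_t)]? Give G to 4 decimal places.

t=0: π = [0.1000, 0.2000, 0.2000, 0.1000, 0.2000, 0.2000], E[r] = -1.0000, γ^t·E[r] = -1.000000, running G = -1.000000
t=1: π = [0.1500, 0.1600, 0.1800, 0.1500, 0.2100, 0.1500], E[r] = -0.9300, γ^t·E[r] = -0.651000, running G = -1.651000
t=2: π = [0.1480, 0.1630, 0.1830, 0.1490, 0.2060, 0.1510], E[r] = -0.9600, γ^t·E[r] = -0.470400, running G = -2.121400
t=3: π = [0.1483, 0.1632, 0.1828, 0.1494, 0.2058, 0.1505], E[r] = -0.9618, γ^t·E[r] = -0.329897, running G = -2.451297
t=4: π = [0.1483, 0.1632, 0.1829, 0.1494, 0.2058, 0.1505], E[r] = -0.9623, γ^t·E[r] = -0.231046, running G = -2.682343
t=5: π = [0.1483, 0.1632, 0.1829, 0.1494, 0.2057, 0.1504], E[r] = -0.9623, γ^t·E[r] = -0.161736, running G = -2.844079

G = -2.8441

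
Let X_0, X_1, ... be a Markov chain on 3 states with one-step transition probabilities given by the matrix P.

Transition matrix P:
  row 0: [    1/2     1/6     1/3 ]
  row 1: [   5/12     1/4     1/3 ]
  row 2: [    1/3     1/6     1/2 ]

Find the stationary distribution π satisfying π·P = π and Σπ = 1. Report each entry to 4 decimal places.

Balance equations π_j = Σ_i π_i·P[i][j]:
  π_0 = 1/2·π_0 + 5/12·π_1 + 1/3·π_2
  π_1 = 1/6·π_0 + 1/4·π_1 + 1/6·π_2
  normalize: π_0 + π_1 + π_2 = 1
Solving the linear system gives exactly π = [23/55, 2/11, 2/5].

π = [0.4182, 0.1818, 0.4000]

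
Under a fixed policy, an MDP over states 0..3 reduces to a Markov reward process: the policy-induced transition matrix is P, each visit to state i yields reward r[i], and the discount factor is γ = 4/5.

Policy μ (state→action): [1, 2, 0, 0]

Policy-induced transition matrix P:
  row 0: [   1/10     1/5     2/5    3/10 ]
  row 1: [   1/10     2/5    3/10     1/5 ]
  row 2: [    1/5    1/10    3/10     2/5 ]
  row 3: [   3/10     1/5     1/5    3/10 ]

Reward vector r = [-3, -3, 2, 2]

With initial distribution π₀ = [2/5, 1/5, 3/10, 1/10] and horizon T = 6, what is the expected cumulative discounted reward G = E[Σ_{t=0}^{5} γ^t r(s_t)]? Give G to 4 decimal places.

t=0: π = [0.4000, 0.2000, 0.3000, 0.1000], E[r] = -1.0000, γ^t·E[r] = -1.000000, running G = -1.000000
t=1: π = [0.1500, 0.2100, 0.3300, 0.3100], E[r] = 0.2000, γ^t·E[r] = 0.160000, running G = -0.840000
t=2: π = [0.1950, 0.2090, 0.2840, 0.3120], E[r] = -0.0200, γ^t·E[r] = -0.012800, running G = -0.852800
t=3: π = [0.1908, 0.2134, 0.2883, 0.3075], E[r] = -0.0210, γ^t·E[r] = -0.010752, running G = -0.863552
t=4: π = [0.1903, 0.2139, 0.2883, 0.3075], E[r] = -0.0209, γ^t·E[r] = -0.008561, running G = -0.872113
t=5: π = [0.1903, 0.2139, 0.2883, 0.3074], E[r] = -0.0213, γ^t·E[r] = -0.006993, running G = -0.879105

G = -0.8791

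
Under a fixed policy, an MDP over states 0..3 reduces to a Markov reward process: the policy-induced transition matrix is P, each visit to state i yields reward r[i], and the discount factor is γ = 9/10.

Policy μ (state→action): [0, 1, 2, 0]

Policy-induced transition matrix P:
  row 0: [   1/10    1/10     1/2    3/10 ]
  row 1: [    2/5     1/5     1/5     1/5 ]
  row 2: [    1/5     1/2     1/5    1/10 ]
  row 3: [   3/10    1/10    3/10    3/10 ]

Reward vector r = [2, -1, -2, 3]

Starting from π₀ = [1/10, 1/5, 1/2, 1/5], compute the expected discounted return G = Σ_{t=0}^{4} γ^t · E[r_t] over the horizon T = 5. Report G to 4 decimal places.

t=0: π = [0.1000, 0.2000, 0.5000, 0.2000], E[r] = -0.4000, γ^t·E[r] = -0.400000, running G = -0.400000
t=1: π = [0.2500, 0.3200, 0.2500, 0.1800], E[r] = 0.2200, γ^t·E[r] = 0.198000, running G = -0.202000
t=2: π = [0.2570, 0.2320, 0.2930, 0.2180], E[r] = 0.3500, γ^t·E[r] = 0.283500, running G = 0.081500
t=3: π = [0.2425, 0.2404, 0.2989, 0.2182], E[r] = 0.3014, γ^t·E[r] = 0.219721, running G = 0.301221
t=4: π = [0.2457, 0.2436, 0.2946, 0.2162], E[r] = 0.3071, γ^t·E[r] = 0.201488, running G = 0.502709

G = 0.5027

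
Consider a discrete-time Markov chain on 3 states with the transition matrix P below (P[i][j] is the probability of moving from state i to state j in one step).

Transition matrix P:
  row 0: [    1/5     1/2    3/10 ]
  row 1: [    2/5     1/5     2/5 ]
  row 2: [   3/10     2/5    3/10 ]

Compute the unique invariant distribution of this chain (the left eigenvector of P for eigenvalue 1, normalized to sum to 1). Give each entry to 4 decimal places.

π = [0.3053, 0.3588, 0.3359]

Balance equations π_j = Σ_i π_i·P[i][j]:
  π_0 = 1/5·π_0 + 2/5·π_1 + 3/10·π_2
  π_1 = 1/2·π_0 + 1/5·π_1 + 2/5·π_2
  normalize: π_0 + π_1 + π_2 = 1
Solving the linear system gives exactly π = [40/131, 47/131, 44/131].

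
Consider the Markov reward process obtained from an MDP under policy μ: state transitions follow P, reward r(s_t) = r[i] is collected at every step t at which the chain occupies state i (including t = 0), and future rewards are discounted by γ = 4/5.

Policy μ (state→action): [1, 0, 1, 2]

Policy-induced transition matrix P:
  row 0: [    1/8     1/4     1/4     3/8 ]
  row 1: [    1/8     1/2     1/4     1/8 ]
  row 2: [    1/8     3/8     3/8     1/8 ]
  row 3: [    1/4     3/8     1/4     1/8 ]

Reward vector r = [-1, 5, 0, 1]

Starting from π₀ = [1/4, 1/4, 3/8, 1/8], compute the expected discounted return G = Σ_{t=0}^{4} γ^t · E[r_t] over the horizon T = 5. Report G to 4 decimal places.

t=0: π = [0.2500, 0.2500, 0.3750, 0.1250], E[r] = 1.1250, γ^t·E[r] = 1.125000, running G = 1.125000
t=1: π = [0.1406, 0.3750, 0.2969, 0.1875], E[r] = 1.9219, γ^t·E[r] = 1.537500, running G = 2.662500
t=2: π = [0.1484, 0.4043, 0.2871, 0.1602], E[r] = 2.0332, γ^t·E[r] = 1.301250, running G = 3.963750
t=3: π = [0.1450, 0.4070, 0.2859, 0.1621], E[r] = 2.0520, γ^t·E[r] = 1.050625, running G = 5.014375
t=4: π = [0.1453, 0.4077, 0.2857, 0.1613], E[r] = 2.0547, γ^t·E[r] = 0.841613, running G = 5.855988

G = 5.8560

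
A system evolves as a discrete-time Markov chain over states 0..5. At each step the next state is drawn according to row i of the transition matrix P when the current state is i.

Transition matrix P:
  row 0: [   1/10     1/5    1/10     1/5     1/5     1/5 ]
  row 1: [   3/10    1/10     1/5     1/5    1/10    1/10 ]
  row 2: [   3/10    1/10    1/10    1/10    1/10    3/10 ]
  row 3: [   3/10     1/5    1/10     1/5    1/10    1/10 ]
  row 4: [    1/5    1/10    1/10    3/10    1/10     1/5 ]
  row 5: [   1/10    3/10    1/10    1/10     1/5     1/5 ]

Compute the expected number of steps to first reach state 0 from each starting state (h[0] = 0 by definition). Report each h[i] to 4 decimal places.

h = [0.0000, 3.8849, 4.0497, 3.8684, 4.3451, 4.7829]

First-step conditioning: h[0] = 0; for i ≠ 0, h[i] = 1 + Σ_k P[i][k]·h[k].
  h[1] = 1 + 1/10·h[1] + 1/5·h[2] + 1/5·h[3] + 1/10·h[4] + 1/10·h[5]
  h[2] = 1 + 1/10·h[1] + 1/10·h[2] + 1/10·h[3] + 1/10·h[4] + 3/10·h[5]
  h[3] = 1 + 1/5·h[1] + 1/10·h[2] + 1/5·h[3] + 1/10·h[4] + 1/10·h[5]
  h[4] = 1 + 1/10·h[1] + 1/10·h[2] + 3/10·h[3] + 1/10·h[4] + 1/5·h[5]
  h[5] = 1 + 3/10·h[1] + 1/10·h[2] + 1/10·h[3] + 1/5·h[4] + 1/5·h[5]
Solving the 5×5 linear system over states ≠ 0 gives exactly h = [0, 33010/8497, 34410/8497, 32870/8497, 36920/8497, 40640/8497] (h[0] = 0 is the target).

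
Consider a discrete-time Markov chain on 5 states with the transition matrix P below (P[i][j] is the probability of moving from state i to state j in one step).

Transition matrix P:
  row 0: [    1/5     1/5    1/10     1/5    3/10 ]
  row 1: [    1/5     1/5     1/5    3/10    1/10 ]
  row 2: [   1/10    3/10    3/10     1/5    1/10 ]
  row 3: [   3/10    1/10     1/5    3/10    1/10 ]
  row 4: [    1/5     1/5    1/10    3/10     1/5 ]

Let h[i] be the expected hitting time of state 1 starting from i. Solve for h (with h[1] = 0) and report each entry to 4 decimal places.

First-step conditioning: h[1] = 0; for i ≠ 1, h[i] = 1 + Σ_k P[i][k]·h[k].
  h[0] = 1 + 1/5·h[0] + 1/10·h[2] + 1/5·h[3] + 3/10·h[4]
  h[2] = 1 + 1/10·h[0] + 3/10·h[2] + 1/5·h[3] + 1/10·h[4]
  h[3] = 1 + 3/10·h[0] + 1/5·h[2] + 3/10·h[3] + 1/10·h[4]
  h[4] = 1 + 1/5·h[0] + 1/10·h[2] + 3/10·h[3] + 1/5·h[4]
Solving the 4×4 linear system over states ≠ 1 gives exactly h = [225/43, 0, 3535/774, 4435/774, 95/18] (h[1] = 0 is the target).

h = [5.2326, 0.0000, 4.5672, 5.7300, 5.2778]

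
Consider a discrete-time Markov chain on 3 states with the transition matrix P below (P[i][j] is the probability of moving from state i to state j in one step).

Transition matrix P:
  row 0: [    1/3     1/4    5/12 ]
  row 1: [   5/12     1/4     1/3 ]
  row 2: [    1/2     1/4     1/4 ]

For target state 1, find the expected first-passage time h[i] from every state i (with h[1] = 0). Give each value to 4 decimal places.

First-step conditioning: h[1] = 0; for i ≠ 1, h[i] = 1 + Σ_k P[i][k]·h[k].
  h[0] = 1 + 1/3·h[0] + 5/12·h[2]
  h[2] = 1 + 1/2·h[0] + 1/4·h[2]
Solving the 2×2 linear system over states ≠ 1 gives exactly h = [4, 0, 4] (h[1] = 0 is the target).

h = [4.0000, 0.0000, 4.0000]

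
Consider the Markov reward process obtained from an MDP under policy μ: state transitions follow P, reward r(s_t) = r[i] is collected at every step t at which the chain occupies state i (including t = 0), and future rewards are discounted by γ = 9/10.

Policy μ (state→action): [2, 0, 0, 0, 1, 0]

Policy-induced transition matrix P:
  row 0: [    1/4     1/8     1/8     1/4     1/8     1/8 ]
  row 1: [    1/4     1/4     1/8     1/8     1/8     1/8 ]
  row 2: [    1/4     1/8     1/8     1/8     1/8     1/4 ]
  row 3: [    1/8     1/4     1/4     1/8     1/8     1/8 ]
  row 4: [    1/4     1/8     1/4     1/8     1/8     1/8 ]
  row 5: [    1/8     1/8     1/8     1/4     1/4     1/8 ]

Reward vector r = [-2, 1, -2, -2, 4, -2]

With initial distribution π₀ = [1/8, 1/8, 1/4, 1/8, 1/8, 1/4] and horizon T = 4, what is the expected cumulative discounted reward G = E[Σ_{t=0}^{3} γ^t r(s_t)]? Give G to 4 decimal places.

G = -2.3906

t=0: π = [0.1250, 0.1250, 0.2500, 0.1250, 0.1250, 0.2500], E[r] = -0.8750, γ^t·E[r] = -0.875000, running G = -0.875000
t=1: π = [0.2031, 0.1563, 0.1563, 0.1719, 0.1563, 0.1563], E[r] = -0.5938, γ^t·E[r] = -0.534375, running G = -1.409375
t=2: π = [0.2090, 0.1660, 0.1660, 0.1699, 0.1445, 0.1445], E[r] = -0.6348, γ^t·E[r] = -0.514160, running G = -1.923535
t=3: π = [0.2107, 0.1670, 0.1643, 0.1692, 0.1431, 0.1458], E[r] = -0.6406, γ^t·E[r] = -0.467016, running G = -2.390551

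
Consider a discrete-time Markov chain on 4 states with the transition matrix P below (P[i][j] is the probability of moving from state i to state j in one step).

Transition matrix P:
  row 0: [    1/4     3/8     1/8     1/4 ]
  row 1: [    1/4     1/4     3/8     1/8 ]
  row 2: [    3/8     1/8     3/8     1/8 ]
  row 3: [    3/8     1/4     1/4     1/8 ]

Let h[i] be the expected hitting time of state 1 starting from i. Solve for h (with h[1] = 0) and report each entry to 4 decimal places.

h = [3.3333, 0.0000, 4.3636, 3.8182]

First-step conditioning: h[1] = 0; for i ≠ 1, h[i] = 1 + Σ_k P[i][k]·h[k].
  h[0] = 1 + 1/4·h[0] + 1/8·h[2] + 1/4·h[3]
  h[2] = 1 + 3/8·h[0] + 3/8·h[2] + 1/8·h[3]
  h[3] = 1 + 3/8·h[0] + 1/4·h[2] + 1/8·h[3]
Solving the 3×3 linear system over states ≠ 1 gives exactly h = [10/3, 0, 48/11, 42/11] (h[1] = 0 is the target).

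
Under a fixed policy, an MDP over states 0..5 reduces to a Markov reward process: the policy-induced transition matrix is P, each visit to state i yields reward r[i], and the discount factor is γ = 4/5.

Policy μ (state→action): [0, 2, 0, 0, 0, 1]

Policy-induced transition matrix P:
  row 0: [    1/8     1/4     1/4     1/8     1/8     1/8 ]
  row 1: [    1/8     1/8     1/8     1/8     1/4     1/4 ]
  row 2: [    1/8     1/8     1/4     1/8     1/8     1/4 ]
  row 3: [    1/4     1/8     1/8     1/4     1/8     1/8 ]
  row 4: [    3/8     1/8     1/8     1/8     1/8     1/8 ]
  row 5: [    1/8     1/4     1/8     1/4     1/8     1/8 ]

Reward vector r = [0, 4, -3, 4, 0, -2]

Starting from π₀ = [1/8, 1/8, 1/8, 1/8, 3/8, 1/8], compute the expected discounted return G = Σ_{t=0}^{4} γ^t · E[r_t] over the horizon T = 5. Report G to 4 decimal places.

t=0: π = [0.1250, 0.1250, 0.1250, 0.1250, 0.3750, 0.1250], E[r] = 0.3750, γ^t·E[r] = 0.375000, running G = 0.375000
t=1: π = [0.2344, 0.1563, 0.1563, 0.1563, 0.1406, 0.1563], E[r] = 0.4688, γ^t·E[r] = 0.375000, running G = 0.750000
t=2: π = [0.1797, 0.1738, 0.1738, 0.1641, 0.1445, 0.1641], E[r] = 0.5020, γ^t·E[r] = 0.321250, running G = 1.071250
t=3: π = [0.1816, 0.1680, 0.1692, 0.1660, 0.1467, 0.1685], E[r] = 0.4915, γ^t·E[r] = 0.251625, running G = 1.322875
t=4: π = [0.1824, 0.1688, 0.1689, 0.1668, 0.1460, 0.1671], E[r] = 0.5014, γ^t·E[r] = 0.205388, running G = 1.528263

G = 1.5283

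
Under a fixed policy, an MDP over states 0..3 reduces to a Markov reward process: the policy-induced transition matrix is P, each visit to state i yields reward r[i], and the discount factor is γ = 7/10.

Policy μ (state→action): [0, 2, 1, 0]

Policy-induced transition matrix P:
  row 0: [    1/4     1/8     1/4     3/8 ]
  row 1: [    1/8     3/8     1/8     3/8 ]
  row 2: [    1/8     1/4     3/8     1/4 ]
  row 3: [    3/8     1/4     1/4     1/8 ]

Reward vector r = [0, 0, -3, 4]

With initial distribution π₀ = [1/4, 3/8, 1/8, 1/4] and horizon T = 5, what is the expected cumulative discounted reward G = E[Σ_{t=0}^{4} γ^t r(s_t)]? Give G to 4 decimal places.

t=0: π = [0.2500, 0.3750, 0.1250, 0.2500], E[r] = 0.6250, γ^t·E[r] = 0.625000, running G = 0.625000
t=1: π = [0.2188, 0.2656, 0.2188, 0.2969], E[r] = 0.5313, γ^t·E[r] = 0.371875, running G = 0.996875
t=2: π = [0.2266, 0.2559, 0.2441, 0.2734], E[r] = 0.3613, γ^t·E[r] = 0.177051, running G = 1.173926
t=3: π = [0.2217, 0.2537, 0.2485, 0.2761], E[r] = 0.3589, γ^t·E[r] = 0.123098, running G = 1.297024
t=4: π = [0.2217, 0.2540, 0.2494, 0.2749], E[r] = 0.3515, γ^t·E[r] = 0.084403, running G = 1.381427

G = 1.3814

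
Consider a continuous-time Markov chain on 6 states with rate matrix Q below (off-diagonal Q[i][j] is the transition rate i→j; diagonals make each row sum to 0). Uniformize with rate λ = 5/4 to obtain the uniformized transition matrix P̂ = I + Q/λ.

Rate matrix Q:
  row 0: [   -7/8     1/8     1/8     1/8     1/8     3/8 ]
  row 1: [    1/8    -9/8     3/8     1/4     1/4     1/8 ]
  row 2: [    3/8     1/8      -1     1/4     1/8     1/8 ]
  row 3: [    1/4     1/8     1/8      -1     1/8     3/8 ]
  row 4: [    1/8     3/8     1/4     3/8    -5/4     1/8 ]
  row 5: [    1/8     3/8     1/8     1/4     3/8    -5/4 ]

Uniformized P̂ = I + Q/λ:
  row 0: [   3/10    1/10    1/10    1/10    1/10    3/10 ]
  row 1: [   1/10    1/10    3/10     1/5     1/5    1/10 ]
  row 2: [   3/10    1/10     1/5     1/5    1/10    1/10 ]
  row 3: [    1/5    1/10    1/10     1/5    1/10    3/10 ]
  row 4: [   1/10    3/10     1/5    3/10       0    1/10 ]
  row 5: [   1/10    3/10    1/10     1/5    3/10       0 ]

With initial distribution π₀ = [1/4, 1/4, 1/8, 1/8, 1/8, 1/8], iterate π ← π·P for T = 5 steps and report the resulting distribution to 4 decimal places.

t=0: π = [0.2500, 0.2500, 0.1250, 0.1250, 0.1250, 0.1250]
t=1: π = [0.1875, 0.1500, 0.1750, 0.1875, 0.1375, 0.1625]
t=2: π = [0.1913, 0.1600, 0.1613, 0.1950, 0.1338, 0.1588]
t=3: π = [0.1900, 0.1585, 0.1615, 0.1943, 0.1344, 0.1614]
t=4: π = [0.1897, 0.1592, 0.1613, 0.1944, 0.1347, 0.1607]
t=5: π = [0.1896, 0.1591, 0.1614, 0.1945, 0.1346, 0.1608]

π = [0.1896, 0.1591, 0.1614, 0.1945, 0.1346, 0.1608]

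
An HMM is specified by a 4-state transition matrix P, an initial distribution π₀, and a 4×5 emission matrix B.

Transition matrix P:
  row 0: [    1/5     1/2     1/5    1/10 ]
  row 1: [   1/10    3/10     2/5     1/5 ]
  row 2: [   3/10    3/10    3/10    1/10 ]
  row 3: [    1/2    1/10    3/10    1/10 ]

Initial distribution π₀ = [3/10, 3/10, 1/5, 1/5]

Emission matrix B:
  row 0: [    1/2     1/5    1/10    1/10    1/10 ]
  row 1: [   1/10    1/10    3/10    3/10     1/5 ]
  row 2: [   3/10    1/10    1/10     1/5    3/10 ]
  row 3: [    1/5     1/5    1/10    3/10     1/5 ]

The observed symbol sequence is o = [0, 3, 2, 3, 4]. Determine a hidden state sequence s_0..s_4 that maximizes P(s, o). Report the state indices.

t=0: δ = [1.500e-01, 3.000e-02, 6.000e-02, 4.000e-02]  (obs o_0=0)
t=1: δ = [3.000e-03, 2.250e-02, 6.000e-03, 4.500e-03]  ψ = [0, 0, 0, 0]  (obs o_1=3)
t=2: δ = [2.250e-04, 2.025e-03, 9.000e-04, 4.500e-04]  ψ = [1, 1, 1, 1]  (obs o_2=2)
t=3: δ = [2.700e-05, 1.823e-04, 1.620e-04, 1.215e-04]  ψ = [2, 1, 1, 1]  (obs o_3=3)
t=4: δ = [6.075e-06, 1.093e-05, 2.187e-05, 7.290e-06]  ψ = [3, 1, 1, 1]  (obs o_4=4)
backtrack: best end state = 2; path = [0, 1, 1, 1, 2]

path = [0, 1, 1, 1, 2]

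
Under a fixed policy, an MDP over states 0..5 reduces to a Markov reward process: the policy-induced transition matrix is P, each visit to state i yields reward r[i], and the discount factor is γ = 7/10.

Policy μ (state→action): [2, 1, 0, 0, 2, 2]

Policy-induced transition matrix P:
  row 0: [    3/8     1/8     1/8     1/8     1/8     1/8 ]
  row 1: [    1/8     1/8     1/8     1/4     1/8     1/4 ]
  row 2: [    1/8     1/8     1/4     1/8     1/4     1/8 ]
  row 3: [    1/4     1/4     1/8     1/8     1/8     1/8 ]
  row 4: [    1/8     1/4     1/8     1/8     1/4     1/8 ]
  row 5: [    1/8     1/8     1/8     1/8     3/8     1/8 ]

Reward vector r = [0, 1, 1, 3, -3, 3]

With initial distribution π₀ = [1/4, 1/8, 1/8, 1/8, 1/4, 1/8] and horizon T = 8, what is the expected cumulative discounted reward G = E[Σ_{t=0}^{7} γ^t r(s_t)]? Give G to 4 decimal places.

t=0: π = [0.2500, 0.1250, 0.1250, 0.1250, 0.2500, 0.1250], E[r] = 0.2500, γ^t·E[r] = 0.250000, running G = 0.250000
t=1: π = [0.2031, 0.1719, 0.1406, 0.1406, 0.2031, 0.1406], E[r] = 0.5469, γ^t·E[r] = 0.382813, running G = 0.632813
t=2: π = [0.1934, 0.1680, 0.1426, 0.1465, 0.2031, 0.1465], E[r] = 0.5801, γ^t·E[r] = 0.284238, running G = 0.917051
t=3: π = [0.1917, 0.1687, 0.1428, 0.1460, 0.2048, 0.1460], E[r] = 0.5730, γ^t·E[r] = 0.196538, running G = 1.113589
t=4: π = [0.1912, 0.1689, 0.1429, 0.1461, 0.2050, 0.1461], E[r] = 0.5734, γ^t·E[r] = 0.137665, running G = 1.251254
t=5: π = [0.1911, 0.1689, 0.1429, 0.1461, 0.2050, 0.1461], E[r] = 0.5734, γ^t·E[r] = 0.096369, running G = 1.347622
t=6: π = [0.1910, 0.1689, 0.1429, 0.1461, 0.2050, 0.1461], E[r] = 0.5734, γ^t·E[r] = 0.067458, running G = 1.415080
t=7: π = [0.1910, 0.1689, 0.1429, 0.1461, 0.2050, 0.1461], E[r] = 0.5734, γ^t·E[r] = 0.047220, running G = 1.462300

G = 1.4623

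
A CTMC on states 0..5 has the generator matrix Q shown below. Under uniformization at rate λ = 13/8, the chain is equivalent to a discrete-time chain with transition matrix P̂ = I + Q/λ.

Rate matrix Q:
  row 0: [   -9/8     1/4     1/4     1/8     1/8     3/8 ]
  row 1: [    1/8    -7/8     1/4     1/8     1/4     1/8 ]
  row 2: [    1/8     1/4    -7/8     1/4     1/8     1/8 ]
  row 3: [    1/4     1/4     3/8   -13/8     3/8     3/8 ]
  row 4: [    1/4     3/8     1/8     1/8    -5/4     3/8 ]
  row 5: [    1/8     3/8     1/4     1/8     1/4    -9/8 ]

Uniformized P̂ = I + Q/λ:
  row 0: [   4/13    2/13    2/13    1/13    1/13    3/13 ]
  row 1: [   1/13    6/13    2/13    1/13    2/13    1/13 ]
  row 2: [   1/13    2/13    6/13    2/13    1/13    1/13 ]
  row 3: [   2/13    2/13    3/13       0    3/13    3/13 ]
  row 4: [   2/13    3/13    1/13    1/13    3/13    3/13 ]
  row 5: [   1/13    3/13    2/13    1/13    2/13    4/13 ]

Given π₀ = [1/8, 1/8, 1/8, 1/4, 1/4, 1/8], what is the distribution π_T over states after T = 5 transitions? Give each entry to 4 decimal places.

π = [0.1233, 0.2575, 0.2153, 0.0868, 0.1457, 0.1714]

t=0: π = [0.1250, 0.1250, 0.1250, 0.2500, 0.2500, 0.1250]
t=1: π = [0.1442, 0.2212, 0.1923, 0.0673, 0.1731, 0.2019]
t=2: π = [0.1287, 0.2507, 0.2049, 0.0865, 0.1464, 0.1827]
t=3: π = [0.1245, 0.2563, 0.2123, 0.0860, 0.1461, 0.1747]
t=4: π = [0.1235, 0.2574, 0.2145, 0.0866, 0.1458, 0.1721]
t=5: π = [0.1233, 0.2575, 0.2153, 0.0868, 0.1457, 0.1714]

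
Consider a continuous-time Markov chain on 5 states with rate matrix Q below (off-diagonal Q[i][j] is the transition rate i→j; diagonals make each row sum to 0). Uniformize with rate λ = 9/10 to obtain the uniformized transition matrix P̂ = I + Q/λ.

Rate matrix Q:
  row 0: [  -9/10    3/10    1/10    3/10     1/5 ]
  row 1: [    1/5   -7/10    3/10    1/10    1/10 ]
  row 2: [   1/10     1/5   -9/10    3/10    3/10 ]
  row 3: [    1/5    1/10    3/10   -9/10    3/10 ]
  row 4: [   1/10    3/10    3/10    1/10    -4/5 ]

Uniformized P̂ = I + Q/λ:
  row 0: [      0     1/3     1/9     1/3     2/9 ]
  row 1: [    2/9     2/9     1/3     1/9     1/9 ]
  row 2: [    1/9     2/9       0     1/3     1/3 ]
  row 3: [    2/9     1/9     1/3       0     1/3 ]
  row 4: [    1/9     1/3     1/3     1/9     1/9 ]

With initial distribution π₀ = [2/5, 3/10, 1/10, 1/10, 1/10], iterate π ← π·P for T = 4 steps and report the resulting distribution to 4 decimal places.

t=0: π = [0.4000, 0.3000, 0.1000, 0.1000, 0.1000]
t=1: π = [0.1111, 0.2667, 0.2111, 0.2111, 0.2000]
t=2: π = [0.1519, 0.2333, 0.2383, 0.1593, 0.2173]
t=3: π = [0.1379, 0.2455, 0.2202, 0.1801, 0.2163]
t=4: π = [0.1431, 0.2416, 0.2293, 0.1707, 0.2154]

π = [0.1431, 0.2416, 0.2293, 0.1707, 0.2154]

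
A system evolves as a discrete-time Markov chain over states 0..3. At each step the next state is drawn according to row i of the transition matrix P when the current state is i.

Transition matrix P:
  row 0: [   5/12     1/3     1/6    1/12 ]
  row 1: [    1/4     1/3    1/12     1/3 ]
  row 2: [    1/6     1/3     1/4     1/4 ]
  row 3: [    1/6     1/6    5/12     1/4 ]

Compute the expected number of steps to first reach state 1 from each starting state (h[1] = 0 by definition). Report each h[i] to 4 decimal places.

First-step conditioning: h[1] = 0; for i ≠ 1, h[i] = 1 + Σ_k P[i][k]·h[k].
  h[0] = 1 + 5/12·h[0] + 1/6·h[2] + 1/12·h[3]
  h[2] = 1 + 1/6·h[0] + 1/4·h[2] + 1/4·h[3]
  h[3] = 1 + 1/6·h[0] + 5/12·h[2] + 1/4·h[3]
Solving the 3×3 linear system over states ≠ 1 gives exactly h = [624/193, 0, 648/193, 756/193] (h[1] = 0 is the target).

h = [3.2332, 0.0000, 3.3575, 3.9171]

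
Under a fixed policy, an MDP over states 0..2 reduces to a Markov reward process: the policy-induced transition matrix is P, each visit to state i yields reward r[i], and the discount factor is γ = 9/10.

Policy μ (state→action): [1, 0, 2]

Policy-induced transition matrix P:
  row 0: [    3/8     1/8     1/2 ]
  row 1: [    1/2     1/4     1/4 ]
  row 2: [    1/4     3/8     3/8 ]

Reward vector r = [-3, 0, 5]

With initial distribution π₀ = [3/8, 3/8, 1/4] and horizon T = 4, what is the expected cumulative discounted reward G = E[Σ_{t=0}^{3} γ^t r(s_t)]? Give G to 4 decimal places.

G = 2.1238

t=0: π = [0.3750, 0.3750, 0.2500], E[r] = 0.1250, γ^t·E[r] = 0.125000, running G = 0.125000
t=1: π = [0.3906, 0.2344, 0.3750], E[r] = 0.7031, γ^t·E[r] = 0.632813, running G = 0.757813
t=2: π = [0.3574, 0.2480, 0.3945], E[r] = 0.9004, γ^t·E[r] = 0.729316, running G = 1.487129
t=3: π = [0.3567, 0.2546, 0.3887], E[r] = 0.8733, γ^t·E[r] = 0.636629, running G = 2.123758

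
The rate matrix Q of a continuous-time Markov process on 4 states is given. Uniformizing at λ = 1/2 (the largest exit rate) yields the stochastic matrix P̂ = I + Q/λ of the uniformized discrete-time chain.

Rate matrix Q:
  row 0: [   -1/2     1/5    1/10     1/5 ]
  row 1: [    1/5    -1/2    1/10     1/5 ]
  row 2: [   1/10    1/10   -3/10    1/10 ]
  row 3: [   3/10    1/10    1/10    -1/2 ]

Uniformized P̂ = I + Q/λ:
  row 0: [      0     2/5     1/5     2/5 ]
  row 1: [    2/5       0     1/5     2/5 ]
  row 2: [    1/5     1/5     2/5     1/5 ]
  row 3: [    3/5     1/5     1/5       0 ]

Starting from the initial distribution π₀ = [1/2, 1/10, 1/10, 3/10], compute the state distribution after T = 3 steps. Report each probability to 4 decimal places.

π = [0.2768, 0.2240, 0.2488, 0.2504]

t=0: π = [0.5000, 0.1000, 0.1000, 0.3000]
t=1: π = [0.2400, 0.2800, 0.2200, 0.2600]
t=2: π = [0.3120, 0.1920, 0.2440, 0.2520]
t=3: π = [0.2768, 0.2240, 0.2488, 0.2504]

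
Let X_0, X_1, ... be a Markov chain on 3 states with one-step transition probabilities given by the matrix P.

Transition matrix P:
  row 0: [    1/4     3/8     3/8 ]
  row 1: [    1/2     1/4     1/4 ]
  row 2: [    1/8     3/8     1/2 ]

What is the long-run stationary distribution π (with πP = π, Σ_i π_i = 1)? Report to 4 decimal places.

π = [0.2857, 0.3333, 0.3810]

Balance equations π_j = Σ_i π_i·P[i][j]:
  π_0 = 1/4·π_0 + 1/2·π_1 + 1/8·π_2
  π_1 = 3/8·π_0 + 1/4·π_1 + 3/8·π_2
  normalize: π_0 + π_1 + π_2 = 1
Solving the linear system gives exactly π = [2/7, 1/3, 8/21].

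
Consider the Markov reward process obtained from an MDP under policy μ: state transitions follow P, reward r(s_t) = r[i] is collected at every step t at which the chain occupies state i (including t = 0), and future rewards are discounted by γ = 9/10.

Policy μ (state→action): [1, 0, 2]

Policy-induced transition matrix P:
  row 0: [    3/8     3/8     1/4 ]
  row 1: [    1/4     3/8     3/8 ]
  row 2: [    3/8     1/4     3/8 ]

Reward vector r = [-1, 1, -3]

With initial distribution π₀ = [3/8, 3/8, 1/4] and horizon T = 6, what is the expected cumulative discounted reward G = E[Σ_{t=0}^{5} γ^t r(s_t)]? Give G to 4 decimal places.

t=0: π = [0.3750, 0.3750, 0.2500], E[r] = -0.7500, γ^t·E[r] = -0.750000, running G = -0.750000
t=1: π = [0.3281, 0.3438, 0.3281], E[r] = -0.9688, γ^t·E[r] = -0.871875, running G = -1.621875
t=2: π = [0.3320, 0.3340, 0.3340], E[r] = -1.0000, γ^t·E[r] = -0.810000, running G = -2.431875
t=3: π = [0.3333, 0.3333, 0.3335], E[r] = -1.0005, γ^t·E[r] = -0.729356, running G = -3.161231
t=4: π = [0.3333, 0.3333, 0.3333], E[r] = -1.0001, γ^t·E[r] = -0.656140, running G = -3.817371
t=5: π = [0.3333, 0.3333, 0.3333], E[r] = -1.0000, γ^t·E[r] = -0.590490, running G = -4.407861

G = -4.4079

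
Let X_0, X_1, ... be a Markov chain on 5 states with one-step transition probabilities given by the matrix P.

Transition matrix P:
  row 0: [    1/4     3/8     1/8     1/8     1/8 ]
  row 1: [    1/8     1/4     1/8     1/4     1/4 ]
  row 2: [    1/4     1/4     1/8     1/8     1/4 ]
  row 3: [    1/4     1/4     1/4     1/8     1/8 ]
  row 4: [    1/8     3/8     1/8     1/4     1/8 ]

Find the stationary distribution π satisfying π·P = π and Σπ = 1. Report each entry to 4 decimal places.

Balance equations π_j = Σ_i π_i·P[i][j]:
  π_0 = 1/4·π_0 + 1/8·π_1 + 1/4·π_2 + 1/4·π_3 + 1/8·π_4
  π_1 = 3/8·π_0 + 1/4·π_1 + 1/4·π_2 + 1/4·π_3 + 3/8·π_4
  π_2 = 1/8·π_0 + 1/8·π_1 + 1/8·π_2 + 1/4·π_3 + 1/8·π_4
  π_3 = 1/8·π_0 + 1/4·π_1 + 1/8·π_2 + 1/8·π_3 + 1/4·π_4
  normalize: π_0 + π_1 + π_2 + π_3 + π_4 = 1
Solving the linear system gives exactly π = [99/520, 1387/4680, 77/520, 12/65, 13/72].

π = [0.1904, 0.2964, 0.1481, 0.1846, 0.1806]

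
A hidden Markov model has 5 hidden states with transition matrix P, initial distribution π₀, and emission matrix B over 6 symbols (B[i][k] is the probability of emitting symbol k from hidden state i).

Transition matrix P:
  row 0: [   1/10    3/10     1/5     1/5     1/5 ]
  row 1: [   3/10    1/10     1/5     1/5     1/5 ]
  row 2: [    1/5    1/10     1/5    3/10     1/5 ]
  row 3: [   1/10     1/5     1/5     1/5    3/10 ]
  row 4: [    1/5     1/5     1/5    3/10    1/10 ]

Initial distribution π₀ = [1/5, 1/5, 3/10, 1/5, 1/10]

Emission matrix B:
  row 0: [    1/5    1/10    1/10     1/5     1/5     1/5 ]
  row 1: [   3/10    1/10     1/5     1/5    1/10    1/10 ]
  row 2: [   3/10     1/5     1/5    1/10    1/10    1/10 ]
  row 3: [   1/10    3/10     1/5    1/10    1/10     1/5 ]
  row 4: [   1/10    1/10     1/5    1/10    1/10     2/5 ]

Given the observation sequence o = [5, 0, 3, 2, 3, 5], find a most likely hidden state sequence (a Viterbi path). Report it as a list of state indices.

path = [0, 1, 0, 1, 0, 4]

t=0: δ = [4.000e-02, 2.000e-02, 3.000e-02, 4.000e-02, 4.000e-02]  (obs o_0=5)
t=1: δ = [1.600e-03, 3.600e-03, 2.400e-03, 1.200e-03, 1.200e-03]  ψ = [4, 0, 0, 4, 3]  (obs o_1=0)
t=2: δ = [2.160e-04, 9.600e-05, 7.200e-05, 7.200e-05, 7.200e-05]  ψ = [1, 0, 1, 1, 1]  (obs o_2=3)
t=3: δ = [2.880e-06, 1.296e-05, 8.640e-06, 8.640e-06, 8.640e-06]  ψ = [1, 0, 0, 0, 0]  (obs o_3=2)
t=4: δ = [7.776e-07, 3.456e-07, 2.592e-07, 2.592e-07, 2.592e-07]  ψ = [1, 3, 1, 1, 1]  (obs o_4=3)
t=5: δ = [2.074e-08, 2.333e-08, 1.555e-08, 3.110e-08, 6.221e-08]  ψ = [1, 0, 0, 0, 0]  (obs o_5=5)
backtrack: best end state = 4; path = [0, 1, 0, 1, 0, 4]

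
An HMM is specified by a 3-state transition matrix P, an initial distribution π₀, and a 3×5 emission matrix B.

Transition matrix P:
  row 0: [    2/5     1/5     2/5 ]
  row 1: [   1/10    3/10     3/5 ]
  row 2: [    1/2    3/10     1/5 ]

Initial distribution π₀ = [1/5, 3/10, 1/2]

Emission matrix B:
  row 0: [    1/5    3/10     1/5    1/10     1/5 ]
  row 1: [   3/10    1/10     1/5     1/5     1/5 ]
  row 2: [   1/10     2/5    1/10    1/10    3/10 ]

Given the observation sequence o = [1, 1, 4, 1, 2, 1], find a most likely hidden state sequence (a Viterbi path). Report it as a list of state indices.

path = [2, 0, 2, 0, 0, 2]

t=0: δ = [6.000e-02, 3.000e-02, 2.000e-01]  (obs o_0=1)
t=1: δ = [3.000e-02, 6.000e-03, 1.600e-02]  ψ = [2, 2, 2]  (obs o_1=1)
t=2: δ = [2.400e-03, 1.200e-03, 3.600e-03]  ψ = [0, 0, 0]  (obs o_2=4)
t=3: δ = [5.400e-04, 1.080e-04, 3.840e-04]  ψ = [2, 2, 0]  (obs o_3=1)
t=4: δ = [4.320e-05, 2.304e-05, 2.160e-05]  ψ = [0, 2, 0]  (obs o_4=2)
t=5: δ = [5.184e-06, 8.640e-07, 6.912e-06]  ψ = [0, 0, 0]  (obs o_5=1)
backtrack: best end state = 2; path = [2, 0, 2, 0, 0, 2]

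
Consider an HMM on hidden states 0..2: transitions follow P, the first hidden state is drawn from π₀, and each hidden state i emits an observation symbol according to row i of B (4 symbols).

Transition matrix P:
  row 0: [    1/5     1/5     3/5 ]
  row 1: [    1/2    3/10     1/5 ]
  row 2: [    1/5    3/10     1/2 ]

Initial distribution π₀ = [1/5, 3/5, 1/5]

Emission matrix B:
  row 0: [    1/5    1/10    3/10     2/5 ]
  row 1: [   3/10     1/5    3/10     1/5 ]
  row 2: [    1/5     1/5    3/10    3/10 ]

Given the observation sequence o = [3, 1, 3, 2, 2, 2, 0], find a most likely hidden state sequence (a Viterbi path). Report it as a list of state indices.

t=0: δ = [8.000e-02, 1.200e-01, 6.000e-02]  (obs o_0=3)
t=1: δ = [6.000e-03, 7.200e-03, 9.600e-03]  ψ = [1, 1, 0]  (obs o_1=1)
t=2: δ = [1.440e-03, 5.760e-04, 1.440e-03]  ψ = [1, 2, 2]  (obs o_2=3)
t=3: δ = [8.640e-05, 1.296e-04, 2.592e-04]  ψ = [0, 2, 0]  (obs o_3=2)
t=4: δ = [1.944e-05, 2.333e-05, 3.888e-05]  ψ = [1, 2, 2]  (obs o_4=2)
t=5: δ = [3.499e-06, 3.499e-06, 5.832e-06]  ψ = [1, 2, 2]  (obs o_5=2)
t=6: δ = [3.499e-07, 5.249e-07, 5.832e-07]  ψ = [1, 2, 2]  (obs o_6=0)
backtrack: best end state = 2; path = [1, 1, 0, 2, 2, 2, 2]

path = [1, 1, 0, 2, 2, 2, 2]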